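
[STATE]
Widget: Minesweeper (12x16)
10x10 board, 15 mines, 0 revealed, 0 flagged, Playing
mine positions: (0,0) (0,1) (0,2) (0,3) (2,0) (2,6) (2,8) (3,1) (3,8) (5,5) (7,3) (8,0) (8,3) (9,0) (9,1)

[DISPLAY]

■■■■■■■■■■  
■■■■■■■■■■  
■■■■■■■■■■  
■■■■■■■■■■  
■■■■■■■■■■  
■■■■■■■■■■  
■■■■■■■■■■  
■■■■■■■■■■  
■■■■■■■■■■  
■■■■■■■■■■  
            
            
            
            
            
            


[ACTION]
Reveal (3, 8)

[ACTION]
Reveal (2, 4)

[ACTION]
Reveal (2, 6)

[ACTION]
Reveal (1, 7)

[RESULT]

✹✹✹✹■■■■■■  
■■■■■■■■■■  
✹■■■■■✹■✹■  
■✹■■■■■■✹■  
■■■■■■■■■■  
■■■■■✹■■■■  
■■■■■■■■■■  
■■■✹■■■■■■  
✹■■✹■■■■■■  
✹✹■■■■■■■■  
            
            
            
            
            
            


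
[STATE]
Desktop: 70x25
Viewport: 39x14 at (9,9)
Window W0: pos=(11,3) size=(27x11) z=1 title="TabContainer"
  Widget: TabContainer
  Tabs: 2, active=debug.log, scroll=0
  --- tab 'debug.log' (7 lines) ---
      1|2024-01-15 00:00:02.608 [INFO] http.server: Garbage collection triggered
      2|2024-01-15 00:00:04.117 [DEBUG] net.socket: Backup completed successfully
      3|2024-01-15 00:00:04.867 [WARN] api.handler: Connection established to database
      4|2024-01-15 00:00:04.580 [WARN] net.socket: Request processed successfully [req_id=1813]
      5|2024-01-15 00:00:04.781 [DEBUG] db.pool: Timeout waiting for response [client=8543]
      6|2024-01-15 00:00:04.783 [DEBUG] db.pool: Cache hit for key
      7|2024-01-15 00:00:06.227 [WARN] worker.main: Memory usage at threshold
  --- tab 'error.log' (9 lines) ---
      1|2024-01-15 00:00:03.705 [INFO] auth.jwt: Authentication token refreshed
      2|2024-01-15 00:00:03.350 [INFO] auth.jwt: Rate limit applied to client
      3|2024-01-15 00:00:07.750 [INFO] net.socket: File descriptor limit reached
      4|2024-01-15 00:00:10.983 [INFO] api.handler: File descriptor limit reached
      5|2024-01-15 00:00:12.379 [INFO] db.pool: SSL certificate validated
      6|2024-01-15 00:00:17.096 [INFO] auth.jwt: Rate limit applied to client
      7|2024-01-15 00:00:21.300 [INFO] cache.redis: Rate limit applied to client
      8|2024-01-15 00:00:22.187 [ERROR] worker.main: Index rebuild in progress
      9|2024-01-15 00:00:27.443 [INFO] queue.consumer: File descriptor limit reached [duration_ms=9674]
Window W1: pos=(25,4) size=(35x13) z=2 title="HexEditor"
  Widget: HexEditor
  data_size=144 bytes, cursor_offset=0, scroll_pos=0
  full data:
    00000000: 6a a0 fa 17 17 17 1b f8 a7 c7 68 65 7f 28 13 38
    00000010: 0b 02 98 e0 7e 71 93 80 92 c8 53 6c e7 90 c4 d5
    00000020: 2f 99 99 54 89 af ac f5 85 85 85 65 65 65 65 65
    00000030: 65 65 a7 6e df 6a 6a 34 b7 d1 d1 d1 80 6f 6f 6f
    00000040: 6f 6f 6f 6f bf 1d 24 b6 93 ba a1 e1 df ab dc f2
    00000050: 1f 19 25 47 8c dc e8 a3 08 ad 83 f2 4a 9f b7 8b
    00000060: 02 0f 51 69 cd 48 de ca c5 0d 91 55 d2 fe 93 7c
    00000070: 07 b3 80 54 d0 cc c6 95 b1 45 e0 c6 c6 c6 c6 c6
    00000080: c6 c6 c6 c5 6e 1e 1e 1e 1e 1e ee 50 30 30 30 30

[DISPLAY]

  ┃2024-01-15 00┃00000020  2f 99 99 54 
  ┃2024-01-15 00┃00000030  65 65 a7 6e 
  ┃2024-01-15 00┃00000040  6f 6f 6f 6f 
  ┃2024-01-15 00┃00000050  1f 19 25 47 
  ┗━━━━━━━━━━━━━┃00000060  02 0f 51 69 
                ┃00000070  07 b3 80 54 
                ┃00000080  c6 c6 c6 c5 
                ┗━━━━━━━━━━━━━━━━━━━━━━
                                       
                                       
                                       
                                       
                                       
                                       


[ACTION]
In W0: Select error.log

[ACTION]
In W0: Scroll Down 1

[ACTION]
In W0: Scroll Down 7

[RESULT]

  ┃             ┃00000020  2f 99 99 54 
  ┃             ┃00000030  65 65 a7 6e 
  ┃             ┃00000040  6f 6f 6f 6f 
  ┃             ┃00000050  1f 19 25 47 
  ┗━━━━━━━━━━━━━┃00000060  02 0f 51 69 
                ┃00000070  07 b3 80 54 
                ┃00000080  c6 c6 c6 c5 
                ┗━━━━━━━━━━━━━━━━━━━━━━
                                       
                                       
                                       
                                       
                                       
                                       


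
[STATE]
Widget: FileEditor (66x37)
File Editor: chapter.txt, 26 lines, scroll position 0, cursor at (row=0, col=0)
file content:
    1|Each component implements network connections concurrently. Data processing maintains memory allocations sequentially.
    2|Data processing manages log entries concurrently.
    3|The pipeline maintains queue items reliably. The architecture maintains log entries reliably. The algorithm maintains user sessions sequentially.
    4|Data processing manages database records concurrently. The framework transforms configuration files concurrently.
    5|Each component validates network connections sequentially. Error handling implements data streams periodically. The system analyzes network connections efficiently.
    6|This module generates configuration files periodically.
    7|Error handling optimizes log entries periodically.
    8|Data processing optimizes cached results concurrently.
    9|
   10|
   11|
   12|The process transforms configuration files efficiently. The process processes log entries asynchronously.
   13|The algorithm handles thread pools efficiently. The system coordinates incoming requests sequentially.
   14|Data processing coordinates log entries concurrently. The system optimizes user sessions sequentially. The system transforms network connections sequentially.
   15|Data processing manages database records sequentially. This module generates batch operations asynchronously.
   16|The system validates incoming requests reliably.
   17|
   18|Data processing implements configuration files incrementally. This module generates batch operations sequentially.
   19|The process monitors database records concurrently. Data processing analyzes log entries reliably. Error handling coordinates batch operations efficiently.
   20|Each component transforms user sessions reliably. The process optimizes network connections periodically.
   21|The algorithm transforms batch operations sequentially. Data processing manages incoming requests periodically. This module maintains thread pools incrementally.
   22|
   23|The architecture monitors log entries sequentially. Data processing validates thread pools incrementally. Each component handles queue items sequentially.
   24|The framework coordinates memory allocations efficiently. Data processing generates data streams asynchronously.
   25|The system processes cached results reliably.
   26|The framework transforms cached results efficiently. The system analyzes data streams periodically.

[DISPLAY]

█ach component implements network connections concurrently. Data ▲
Data processing manages log entries concurrently.                █
The pipeline maintains queue items reliably. The architecture mai░
Data processing manages database records concurrently. The framew░
Each component validates network connections sequentially. Error ░
This module generates configuration files periodically.          ░
Error handling optimizes log entries periodically.               ░
Data processing optimizes cached results concurrently.           ░
                                                                 ░
                                                                 ░
                                                                 ░
The process transforms configuration files efficiently. The proce░
The algorithm handles thread pools efficiently. The system coordi░
Data processing coordinates log entries concurrently. The system ░
Data processing manages database records sequentially. This modul░
The system validates incoming requests reliably.                 ░
                                                                 ░
Data processing implements configuration files incrementally. Thi░
The process monitors database records concurrently. Data processi░
Each component transforms user sessions reliably. The process opt░
The algorithm transforms batch operations sequentially. Data proc░
                                                                 ░
The architecture monitors log entries sequentially. Data processi░
The framework coordinates memory allocations efficiently. Data pr░
The system processes cached results reliably.                    ░
The framework transforms cached results efficiently. The system a░
                                                                 ░
                                                                 ░
                                                                 ░
                                                                 ░
                                                                 ░
                                                                 ░
                                                                 ░
                                                                 ░
                                                                 ░
                                                                 ░
                                                                 ▼


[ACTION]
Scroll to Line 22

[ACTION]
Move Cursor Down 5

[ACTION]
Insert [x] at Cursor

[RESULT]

Each component implements network connections concurrently. Data ▲
Data processing manages log entries concurrently.                █
The pipeline maintains queue items reliably. The architecture mai░
Data processing manages database records concurrently. The framew░
Each component validates network connections sequentially. Error ░
x█his module generates configuration files periodically.         ░
Error handling optimizes log entries periodically.               ░
Data processing optimizes cached results concurrently.           ░
                                                                 ░
                                                                 ░
                                                                 ░
The process transforms configuration files efficiently. The proce░
The algorithm handles thread pools efficiently. The system coordi░
Data processing coordinates log entries concurrently. The system ░
Data processing manages database records sequentially. This modul░
The system validates incoming requests reliably.                 ░
                                                                 ░
Data processing implements configuration files incrementally. Thi░
The process monitors database records concurrently. Data processi░
Each component transforms user sessions reliably. The process opt░
The algorithm transforms batch operations sequentially. Data proc░
                                                                 ░
The architecture monitors log entries sequentially. Data processi░
The framework coordinates memory allocations efficiently. Data pr░
The system processes cached results reliably.                    ░
The framework transforms cached results efficiently. The system a░
                                                                 ░
                                                                 ░
                                                                 ░
                                                                 ░
                                                                 ░
                                                                 ░
                                                                 ░
                                                                 ░
                                                                 ░
                                                                 ░
                                                                 ▼


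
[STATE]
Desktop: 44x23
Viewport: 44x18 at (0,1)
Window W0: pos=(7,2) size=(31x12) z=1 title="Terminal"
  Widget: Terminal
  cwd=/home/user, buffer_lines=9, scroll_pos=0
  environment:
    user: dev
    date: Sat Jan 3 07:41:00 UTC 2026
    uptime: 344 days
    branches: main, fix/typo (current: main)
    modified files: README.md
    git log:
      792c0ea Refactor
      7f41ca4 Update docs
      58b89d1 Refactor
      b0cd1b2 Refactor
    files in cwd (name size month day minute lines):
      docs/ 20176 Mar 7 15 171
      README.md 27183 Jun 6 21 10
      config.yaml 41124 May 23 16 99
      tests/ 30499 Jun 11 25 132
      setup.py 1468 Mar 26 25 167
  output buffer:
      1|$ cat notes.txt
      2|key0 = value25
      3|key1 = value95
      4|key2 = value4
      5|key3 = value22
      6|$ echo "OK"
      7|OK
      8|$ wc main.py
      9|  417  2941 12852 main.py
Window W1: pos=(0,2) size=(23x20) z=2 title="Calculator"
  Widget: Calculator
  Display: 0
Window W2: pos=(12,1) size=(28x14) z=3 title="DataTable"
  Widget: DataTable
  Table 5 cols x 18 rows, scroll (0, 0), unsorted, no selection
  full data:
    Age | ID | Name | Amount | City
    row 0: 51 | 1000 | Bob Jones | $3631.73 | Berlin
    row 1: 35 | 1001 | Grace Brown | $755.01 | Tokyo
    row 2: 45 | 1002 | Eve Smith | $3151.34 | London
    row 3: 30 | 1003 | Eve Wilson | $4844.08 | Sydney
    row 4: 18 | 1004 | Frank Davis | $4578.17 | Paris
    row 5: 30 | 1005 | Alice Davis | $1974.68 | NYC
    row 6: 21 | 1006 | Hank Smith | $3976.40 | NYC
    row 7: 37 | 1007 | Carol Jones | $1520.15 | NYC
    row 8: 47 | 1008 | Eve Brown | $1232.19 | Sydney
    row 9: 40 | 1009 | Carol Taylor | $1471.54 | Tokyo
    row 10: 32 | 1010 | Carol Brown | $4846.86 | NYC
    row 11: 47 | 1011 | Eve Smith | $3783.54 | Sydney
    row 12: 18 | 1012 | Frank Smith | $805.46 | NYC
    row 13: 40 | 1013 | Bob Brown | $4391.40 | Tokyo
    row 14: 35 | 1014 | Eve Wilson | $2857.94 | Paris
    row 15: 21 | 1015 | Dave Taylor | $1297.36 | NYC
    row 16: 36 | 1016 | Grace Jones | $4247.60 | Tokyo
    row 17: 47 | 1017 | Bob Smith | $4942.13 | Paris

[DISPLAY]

            ┏━━━━━━━━━━━━━━━━━━━━━━━━━━┓    
┏━━━━━━━━━━━┃ DataTable                ┃    
┃ Calculator┠──────────────────────────┨    
┠───────────┃Age│ID  │Name        │Amou┃    
┃           ┃───┼────┼────────────┼────┃    
┃┌───┬───┬──┃51 │1000│Bob Jones   │$363┃    
┃│ 7 │ 8 │ 9┃35 │1001│Grace Brown │$755┃    
┃├───┼───┼──┃45 │1002│Eve Smith   │$315┃    
┃│ 4 │ 5 │ 6┃30 │1003│Eve Wilson  │$484┃    
┃├───┼───┼──┃18 │1004│Frank Davis │$457┃    
┃│ 1 │ 2 │ 3┃30 │1005│Alice Davis │$197┃    
┃├───┼───┼──┃21 │1006│Hank Smith  │$397┃    
┃│ 0 │ . │ =┃37 │1007│Carol Jones │$152┃    
┃├───┼───┼──┗━━━━━━━━━━━━━━━━━━━━━━━━━━┛    
┃│ C │ MC│ MR│ M+│    ┃                     
┃└───┴───┴───┴───┘    ┃                     
┃                     ┃                     
┃                     ┃                     


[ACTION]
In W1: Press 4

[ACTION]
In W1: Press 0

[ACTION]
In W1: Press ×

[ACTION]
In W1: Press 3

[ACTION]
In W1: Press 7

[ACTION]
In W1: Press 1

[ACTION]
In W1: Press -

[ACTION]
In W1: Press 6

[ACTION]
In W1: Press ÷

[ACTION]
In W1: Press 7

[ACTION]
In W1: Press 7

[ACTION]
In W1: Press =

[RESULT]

            ┏━━━━━━━━━━━━━━━━━━━━━━━━━━┓    
┏━━━━━━━━━━━┃ DataTable                ┃    
┃ Calculator┠──────────────────────────┨    
┠───────────┃Age│ID  │Name        │Amou┃    
┃          1┃───┼────┼────────────┼────┃    
┃┌───┬───┬──┃51 │1000│Bob Jones   │$363┃    
┃│ 7 │ 8 │ 9┃35 │1001│Grace Brown │$755┃    
┃├───┼───┼──┃45 │1002│Eve Smith   │$315┃    
┃│ 4 │ 5 │ 6┃30 │1003│Eve Wilson  │$484┃    
┃├───┼───┼──┃18 │1004│Frank Davis │$457┃    
┃│ 1 │ 2 │ 3┃30 │1005│Alice Davis │$197┃    
┃├───┼───┼──┃21 │1006│Hank Smith  │$397┃    
┃│ 0 │ . │ =┃37 │1007│Carol Jones │$152┃    
┃├───┼───┼──┗━━━━━━━━━━━━━━━━━━━━━━━━━━┛    
┃│ C │ MC│ MR│ M+│    ┃                     
┃└───┴───┴───┴───┘    ┃                     
┃                     ┃                     
┃                     ┃                     


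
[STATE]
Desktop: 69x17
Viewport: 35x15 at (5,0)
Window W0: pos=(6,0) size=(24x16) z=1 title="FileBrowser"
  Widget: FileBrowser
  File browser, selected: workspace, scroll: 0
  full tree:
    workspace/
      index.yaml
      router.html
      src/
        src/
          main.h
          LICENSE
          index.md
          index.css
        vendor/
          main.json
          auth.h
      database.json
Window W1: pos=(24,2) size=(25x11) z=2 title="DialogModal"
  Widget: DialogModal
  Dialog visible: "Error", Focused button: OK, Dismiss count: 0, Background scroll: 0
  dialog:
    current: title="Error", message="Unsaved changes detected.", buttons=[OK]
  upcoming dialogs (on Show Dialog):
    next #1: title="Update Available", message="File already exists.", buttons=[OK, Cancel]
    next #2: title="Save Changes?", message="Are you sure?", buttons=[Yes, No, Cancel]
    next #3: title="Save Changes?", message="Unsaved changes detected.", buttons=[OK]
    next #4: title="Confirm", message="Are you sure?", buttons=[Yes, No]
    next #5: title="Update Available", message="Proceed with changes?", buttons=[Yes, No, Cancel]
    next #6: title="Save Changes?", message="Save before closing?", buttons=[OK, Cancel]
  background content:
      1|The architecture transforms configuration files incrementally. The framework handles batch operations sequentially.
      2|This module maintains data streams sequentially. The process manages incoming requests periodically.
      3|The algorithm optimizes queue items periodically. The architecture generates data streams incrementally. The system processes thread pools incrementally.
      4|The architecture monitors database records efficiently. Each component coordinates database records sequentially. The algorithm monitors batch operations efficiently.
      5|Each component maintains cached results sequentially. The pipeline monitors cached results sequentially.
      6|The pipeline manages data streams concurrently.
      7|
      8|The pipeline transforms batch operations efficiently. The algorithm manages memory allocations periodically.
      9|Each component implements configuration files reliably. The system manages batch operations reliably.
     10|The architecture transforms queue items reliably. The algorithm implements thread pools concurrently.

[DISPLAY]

 ┏━━━━━━━━━━━━━━━━━━━━━━┓          
 ┃ FileBrowser          ┃          
 ┠─────────────────┏━━━━━━━━━━━━━━━
 ┃> [-] workspace/ ┃ DialogModal   
 ┃    index.yaml   ┠───────────────
 ┃    router.html  ┃The architectur
 ┃    [+] src/     ┃Th┌────────────
 ┃    database.json┃Th│      Error 
 ┃                 ┃Th│Unsaved chan
 ┃                 ┃Ea│       [OK] 
 ┃                 ┃Th└────────────
 ┃                 ┃               
 ┃                 ┗━━━━━━━━━━━━━━━
 ┃                      ┃          
 ┃                      ┃          


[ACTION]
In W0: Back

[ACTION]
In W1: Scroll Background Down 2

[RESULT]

 ┏━━━━━━━━━━━━━━━━━━━━━━┓          
 ┃ FileBrowser          ┃          
 ┠─────────────────┏━━━━━━━━━━━━━━━
 ┃> [-] workspace/ ┃ DialogModal   
 ┃    index.yaml   ┠───────────────
 ┃    router.html  ┃The algorithm o
 ┃    [+] src/     ┃Th┌────────────
 ┃    database.json┃Ea│      Error 
 ┃                 ┃Th│Unsaved chan
 ┃                 ┃  │       [OK] 
 ┃                 ┃Th└────────────
 ┃                 ┃Each component 
 ┃                 ┗━━━━━━━━━━━━━━━
 ┃                      ┃          
 ┃                      ┃          


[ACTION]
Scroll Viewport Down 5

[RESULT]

 ┠─────────────────┏━━━━━━━━━━━━━━━
 ┃> [-] workspace/ ┃ DialogModal   
 ┃    index.yaml   ┠───────────────
 ┃    router.html  ┃The algorithm o
 ┃    [+] src/     ┃Th┌────────────
 ┃    database.json┃Ea│      Error 
 ┃                 ┃Th│Unsaved chan
 ┃                 ┃  │       [OK] 
 ┃                 ┃Th└────────────
 ┃                 ┃Each component 
 ┃                 ┗━━━━━━━━━━━━━━━
 ┃                      ┃          
 ┃                      ┃          
 ┗━━━━━━━━━━━━━━━━━━━━━━┛          
                                   


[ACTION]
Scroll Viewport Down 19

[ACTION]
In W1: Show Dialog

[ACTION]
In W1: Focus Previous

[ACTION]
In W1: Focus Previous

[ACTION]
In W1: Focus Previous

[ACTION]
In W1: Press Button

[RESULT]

 ┠─────────────────┏━━━━━━━━━━━━━━━
 ┃> [-] workspace/ ┃ DialogModal   
 ┃    index.yaml   ┠───────────────
 ┃    router.html  ┃The algorithm o
 ┃    [+] src/     ┃The architectur
 ┃    database.json┃Each component 
 ┃                 ┃The pipeline ma
 ┃                 ┃               
 ┃                 ┃The pipeline tr
 ┃                 ┃Each component 
 ┃                 ┗━━━━━━━━━━━━━━━
 ┃                      ┃          
 ┃                      ┃          
 ┗━━━━━━━━━━━━━━━━━━━━━━┛          
                                   


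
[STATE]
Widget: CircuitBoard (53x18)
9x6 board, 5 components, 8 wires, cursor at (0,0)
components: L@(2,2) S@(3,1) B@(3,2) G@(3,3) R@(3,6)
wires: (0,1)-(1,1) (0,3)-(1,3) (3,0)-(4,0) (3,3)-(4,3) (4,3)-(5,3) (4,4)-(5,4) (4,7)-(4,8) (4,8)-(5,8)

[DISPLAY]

   0 1 2 3 4 5 6 7 8                                 
0  [.]  ·       ·                                    
        │       │                                    
1       ·       ·                                    
                                                     
2           L                                        
                                                     
3   ·   S   B   G           R                        
    │           │                                    
4   ·           ·   ·           · ─ ·                
                │   │               │                
5               ·   ·               ·                
Cursor: (0,0)                                        
                                                     
                                                     
                                                     
                                                     
                                                     


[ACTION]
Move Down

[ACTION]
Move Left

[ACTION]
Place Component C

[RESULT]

   0 1 2 3 4 5 6 7 8                                 
0       ·       ·                                    
        │       │                                    
1  [C]  ·       ·                                    
                                                     
2           L                                        
                                                     
3   ·   S   B   G           R                        
    │           │                                    
4   ·           ·   ·           · ─ ·                
                │   │               │                
5               ·   ·               ·                
Cursor: (1,0)                                        
                                                     
                                                     
                                                     
                                                     
                                                     


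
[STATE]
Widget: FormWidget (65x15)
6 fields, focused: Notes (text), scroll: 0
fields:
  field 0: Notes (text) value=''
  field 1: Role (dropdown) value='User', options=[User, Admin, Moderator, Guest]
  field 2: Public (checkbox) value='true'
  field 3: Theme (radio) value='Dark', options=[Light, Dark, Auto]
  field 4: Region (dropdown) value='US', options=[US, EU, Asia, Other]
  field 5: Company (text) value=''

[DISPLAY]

> Notes:      [                                                 ]
  Role:       [User                                            ▼]
  Public:     [x]                                                
  Theme:      ( ) Light  (●) Dark  ( ) Auto                      
  Region:     [US                                              ▼]
  Company:    [                                                 ]
                                                                 
                                                                 
                                                                 
                                                                 
                                                                 
                                                                 
                                                                 
                                                                 
                                                                 


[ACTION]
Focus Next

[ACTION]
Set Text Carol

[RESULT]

  Notes:      [                                                 ]
> Role:       [User                                            ▼]
  Public:     [x]                                                
  Theme:      ( ) Light  (●) Dark  ( ) Auto                      
  Region:     [US                                              ▼]
  Company:    [                                                 ]
                                                                 
                                                                 
                                                                 
                                                                 
                                                                 
                                                                 
                                                                 
                                                                 
                                                                 


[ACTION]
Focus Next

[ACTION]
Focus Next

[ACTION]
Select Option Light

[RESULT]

  Notes:      [                                                 ]
  Role:       [User                                            ▼]
  Public:     [x]                                                
> Theme:      (●) Light  ( ) Dark  ( ) Auto                      
  Region:     [US                                              ▼]
  Company:    [                                                 ]
                                                                 
                                                                 
                                                                 
                                                                 
                                                                 
                                                                 
                                                                 
                                                                 
                                                                 


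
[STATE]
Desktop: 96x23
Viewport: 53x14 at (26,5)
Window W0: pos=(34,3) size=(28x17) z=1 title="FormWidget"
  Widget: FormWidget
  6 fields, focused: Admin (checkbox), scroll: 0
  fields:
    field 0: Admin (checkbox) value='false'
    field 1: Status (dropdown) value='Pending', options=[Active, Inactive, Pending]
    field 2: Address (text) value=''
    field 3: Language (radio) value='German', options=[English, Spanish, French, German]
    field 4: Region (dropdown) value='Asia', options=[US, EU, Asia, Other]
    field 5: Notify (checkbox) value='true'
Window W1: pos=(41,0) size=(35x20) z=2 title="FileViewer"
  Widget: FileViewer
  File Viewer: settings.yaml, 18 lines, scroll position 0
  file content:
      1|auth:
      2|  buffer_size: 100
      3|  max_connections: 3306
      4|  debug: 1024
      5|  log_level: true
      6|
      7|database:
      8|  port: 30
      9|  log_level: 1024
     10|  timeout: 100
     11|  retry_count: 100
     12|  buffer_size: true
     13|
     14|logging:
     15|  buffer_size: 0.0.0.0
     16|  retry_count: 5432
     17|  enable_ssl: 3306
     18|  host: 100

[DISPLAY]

        ┠──────┃  max_connections: 3306         ░┃   
        ┃> Admi┃  debug: 1024                   ░┃   
        ┃  Stat┃  log_level: true               ░┃   
        ┃  Addr┃                                ░┃   
        ┃  Lang┃database:                       ░┃   
        ┃  Regi┃  port: 30                      ░┃   
        ┃  Noti┃  log_level: 1024               ░┃   
        ┃      ┃  timeout: 100                  ░┃   
        ┃      ┃  retry_count: 100              ░┃   
        ┃      ┃  buffer_size: true             ░┃   
        ┃      ┃                                ░┃   
        ┃      ┃logging:                        ░┃   
        ┃      ┃  buffer_size: 0.0.0.0          ░┃   
        ┃      ┃  retry_count: 5432             ▼┃   


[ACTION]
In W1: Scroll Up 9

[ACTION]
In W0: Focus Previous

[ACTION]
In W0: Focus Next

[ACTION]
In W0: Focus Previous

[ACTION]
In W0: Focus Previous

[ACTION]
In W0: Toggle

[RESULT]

        ┠──────┃  max_connections: 3306         ░┃   
        ┃  Admi┃  debug: 1024                   ░┃   
        ┃  Stat┃  log_level: true               ░┃   
        ┃  Addr┃                                ░┃   
        ┃  Lang┃database:                       ░┃   
        ┃> Regi┃  port: 30                      ░┃   
        ┃  Noti┃  log_level: 1024               ░┃   
        ┃      ┃  timeout: 100                  ░┃   
        ┃      ┃  retry_count: 100              ░┃   
        ┃      ┃  buffer_size: true             ░┃   
        ┃      ┃                                ░┃   
        ┃      ┃logging:                        ░┃   
        ┃      ┃  buffer_size: 0.0.0.0          ░┃   
        ┃      ┃  retry_count: 5432             ▼┃   


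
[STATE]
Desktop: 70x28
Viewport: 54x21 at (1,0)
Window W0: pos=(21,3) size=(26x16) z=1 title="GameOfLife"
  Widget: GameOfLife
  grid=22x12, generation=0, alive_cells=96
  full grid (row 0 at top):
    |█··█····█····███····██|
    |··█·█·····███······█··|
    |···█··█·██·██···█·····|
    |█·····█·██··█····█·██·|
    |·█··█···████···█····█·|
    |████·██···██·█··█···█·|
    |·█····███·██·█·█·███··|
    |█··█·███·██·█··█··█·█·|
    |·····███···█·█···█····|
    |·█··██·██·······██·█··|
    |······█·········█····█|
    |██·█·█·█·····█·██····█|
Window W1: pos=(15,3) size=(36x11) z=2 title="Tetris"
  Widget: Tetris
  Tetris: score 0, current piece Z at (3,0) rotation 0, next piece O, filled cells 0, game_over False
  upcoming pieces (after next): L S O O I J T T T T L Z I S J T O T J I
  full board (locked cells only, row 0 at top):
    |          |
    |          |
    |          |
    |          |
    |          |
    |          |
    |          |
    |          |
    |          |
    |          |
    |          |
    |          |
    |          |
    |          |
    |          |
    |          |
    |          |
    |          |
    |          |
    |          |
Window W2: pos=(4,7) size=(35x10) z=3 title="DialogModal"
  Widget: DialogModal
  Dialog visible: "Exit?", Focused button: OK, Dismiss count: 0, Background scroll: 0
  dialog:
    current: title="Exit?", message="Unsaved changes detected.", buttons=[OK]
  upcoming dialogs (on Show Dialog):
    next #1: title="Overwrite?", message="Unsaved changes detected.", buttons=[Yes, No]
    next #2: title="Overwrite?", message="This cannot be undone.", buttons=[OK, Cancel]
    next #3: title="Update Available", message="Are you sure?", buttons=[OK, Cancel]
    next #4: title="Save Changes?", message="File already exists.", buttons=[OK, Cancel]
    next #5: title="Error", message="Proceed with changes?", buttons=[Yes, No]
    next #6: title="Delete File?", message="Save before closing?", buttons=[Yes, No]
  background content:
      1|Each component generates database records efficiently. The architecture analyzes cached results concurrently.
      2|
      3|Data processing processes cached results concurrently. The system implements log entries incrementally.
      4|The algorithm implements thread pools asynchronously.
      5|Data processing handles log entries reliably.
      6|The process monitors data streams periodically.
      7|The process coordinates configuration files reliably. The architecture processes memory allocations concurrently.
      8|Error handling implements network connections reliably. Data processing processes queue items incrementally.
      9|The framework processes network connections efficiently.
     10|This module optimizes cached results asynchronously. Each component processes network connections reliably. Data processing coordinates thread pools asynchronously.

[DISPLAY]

                                                      
                                                      
                                                      
              ┏━━━━━━━━━━━━━━━━━━━━━━━━━━━━━━━━━━┓    
              ┃ Tetris                           ┃    
              ┠──────────────────────────────────┨    
              ┃          │Next:                  ┃    
   ┏━━━━━━━━━━━━━━━━━━━━━━━━━━━━━━━━━┓           ┃    
   ┃ DialogModal                     ┃           ┃    
   ┠─────────────────────────────────┨           ┃    
   ┃Ea┌───────────────────────────┐se┃           ┃    
   ┃  │           Exit?           │  ┃           ┃    
   ┃Da│ Unsaved changes detected. │d ┃           ┃    
   ┃Th│            [OK]           │ p┃━━━━━━━━━━━┛    
   ┃Da└───────────────────────────┘ri┃·█·█·  ┃        
   ┃The process monitors data streams┃█····  ┃        
   ┗━━━━━━━━━━━━━━━━━━━━━━━━━━━━━━━━━┛█·█··  ┃        
                    ┃······█·········█····█  ┃        
                    ┗━━━━━━━━━━━━━━━━━━━━━━━━┛        
                                                      
                                                      


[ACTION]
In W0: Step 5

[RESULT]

                                                      
                                                      
                                                      
              ┏━━━━━━━━━━━━━━━━━━━━━━━━━━━━━━━━━━┓    
              ┃ Tetris                           ┃    
              ┠──────────────────────────────────┨    
              ┃          │Next:                  ┃    
   ┏━━━━━━━━━━━━━━━━━━━━━━━━━━━━━━━━━┓           ┃    
   ┃ DialogModal                     ┃           ┃    
   ┠─────────────────────────────────┨           ┃    
   ┃Ea┌───────────────────────────┐se┃           ┃    
   ┃  │           Exit?           │  ┃           ┃    
   ┃Da│ Unsaved changes detected. │d ┃           ┃    
   ┃Th│            [OK]           │ p┃━━━━━━━━━━━┛    
   ┃Da└───────────────────────────┘ri┃·····  ┃        
   ┃The process monitors data streams┃·····  ┃        
   ┗━━━━━━━━━━━━━━━━━━━━━━━━━━━━━━━━━┛·██··  ┃        
                    ┃███·············█··█··  ┃        
                    ┗━━━━━━━━━━━━━━━━━━━━━━━━┛        
                                                      
                                                      


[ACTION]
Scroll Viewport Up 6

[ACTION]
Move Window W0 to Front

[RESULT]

                                                      
                                                      
                                                      
              ┏━━━━━┏━━━━━━━━━━━━━━━━━━━━━━━━┓━━━┓    
              ┃ Tetr┃ GameOfLife             ┃   ┃    
              ┠─────┠────────────────────────┨───┨    
              ┃     ┃Gen: 5                  ┃   ┃    
   ┏━━━━━━━━━━━━━━━━┃···██····██████·······  ┃   ┃    
   ┃ DialogModal    ┃··█·█···█···█··█······  ┃   ┃    
   ┠────────────────┃·██······█············  ┃   ┃    
   ┃Ea┌─────────────┃███··········██·······  ┃   ┃    
   ┃  │           Ex┃·███·········██·███···  ┃   ┃    
   ┃Da│ Unsaved chan┃···█···············█··  ┃   ┃    
   ┃Th│            [┃············█··███·█··  ┃━━━┛    
   ┃Da└─────────────┃······················  ┃        
   ┃The process moni┃·······██····██·······  ┃        
   ┗━━━━━━━━━━━━━━━━┃·······██·······█·██··  ┃        
                    ┃███·············█··█··  ┃        
                    ┗━━━━━━━━━━━━━━━━━━━━━━━━┛        
                                                      
                                                      


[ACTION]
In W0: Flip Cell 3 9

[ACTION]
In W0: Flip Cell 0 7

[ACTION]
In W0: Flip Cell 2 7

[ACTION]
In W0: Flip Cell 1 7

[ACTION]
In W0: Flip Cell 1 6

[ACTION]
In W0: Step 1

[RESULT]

                                                      
                                                      
                                                      
              ┏━━━━━┏━━━━━━━━━━━━━━━━━━━━━━━━┓━━━┓    
              ┃ Tetr┃ GameOfLife             ┃   ┃    
              ┠─────┠────────────────────────┨───┨    
              ┃     ┃Gen: 6                  ┃   ┃    
   ┏━━━━━━━━━━━━━━━━┃···█████·██████·······  ┃   ┃    
   ┃ DialogModal    ┃·██·███·····█·█·······  ┃   ┃    
   ┠────────────────┃█·····██·█···██·······  ┃   ┃    
   ┃Ea┌─────────────┃█·······█····███·█····  ┃   ┃    
   ┃  │           Ex┃█··█·········███·██···  ┃   ┃    
   ┃Da│ Unsaved chan┃···█·········██····█··  ┃   ┃    
   ┃Th│            [┃················█·█···  ┃━━━┛    
   ┃Da└─────────────┃·············████·····  ┃        
   ┃The process moni┃·······██·············  ┃        
   ┗━━━━━━━━━━━━━━━━┃·█·····██······█·███··  ┃        
                    ┃·█·············██··█··  ┃        
                    ┗━━━━━━━━━━━━━━━━━━━━━━━━┛        
                                                      
                                                      
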